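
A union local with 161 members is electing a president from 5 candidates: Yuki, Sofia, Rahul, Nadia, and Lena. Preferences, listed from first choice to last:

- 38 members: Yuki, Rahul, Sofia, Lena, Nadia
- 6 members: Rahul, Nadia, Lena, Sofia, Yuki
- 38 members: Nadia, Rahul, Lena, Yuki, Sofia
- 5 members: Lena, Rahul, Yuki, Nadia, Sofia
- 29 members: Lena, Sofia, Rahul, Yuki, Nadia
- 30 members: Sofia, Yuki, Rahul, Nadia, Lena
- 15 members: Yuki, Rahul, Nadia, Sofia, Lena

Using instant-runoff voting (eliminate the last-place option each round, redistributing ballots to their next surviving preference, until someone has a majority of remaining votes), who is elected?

Round 1: Yuki 53, Sofia 30, Rahul 6, Nadia 38, Lena 34. Eliminate Rahul.
Round 2: Yuki 53, Sofia 30, Nadia 44, Lena 34. Eliminate Sofia.
Round 3: Yuki 83, Nadia 44, Lena 34. Yuki has a majority.

Yuki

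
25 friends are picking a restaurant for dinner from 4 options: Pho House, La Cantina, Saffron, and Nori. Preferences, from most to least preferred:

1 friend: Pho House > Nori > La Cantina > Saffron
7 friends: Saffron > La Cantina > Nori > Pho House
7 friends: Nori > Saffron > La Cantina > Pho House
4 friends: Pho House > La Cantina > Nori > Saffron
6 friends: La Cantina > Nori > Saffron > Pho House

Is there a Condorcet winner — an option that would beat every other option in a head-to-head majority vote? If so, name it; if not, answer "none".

none

Checking pairwise contests:
La Cantina beats Pho House 20–5.
Saffron beats La Cantina 14–11.
Nori beats Saffron 18–7.
La Cantina beats Nori 17–8.
Every option loses at least one head-to-head, so there is no Condorcet winner.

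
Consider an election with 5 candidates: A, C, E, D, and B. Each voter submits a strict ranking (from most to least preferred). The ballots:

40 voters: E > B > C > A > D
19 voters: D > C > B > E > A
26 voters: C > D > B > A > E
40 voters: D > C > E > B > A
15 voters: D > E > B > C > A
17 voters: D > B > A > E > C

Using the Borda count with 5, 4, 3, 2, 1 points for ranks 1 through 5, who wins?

D

A: 40·2 + 19·1 + 26·2 + 40·1 + 15·1 + 17·3 = 257
C: 40·3 + 19·4 + 26·5 + 40·4 + 15·2 + 17·1 = 533
E: 40·5 + 19·2 + 26·1 + 40·3 + 15·4 + 17·2 = 478
D: 40·1 + 19·5 + 26·4 + 40·5 + 15·5 + 17·5 = 599
B: 40·4 + 19·3 + 26·3 + 40·2 + 15·3 + 17·4 = 488
D has the highest Borda score (599).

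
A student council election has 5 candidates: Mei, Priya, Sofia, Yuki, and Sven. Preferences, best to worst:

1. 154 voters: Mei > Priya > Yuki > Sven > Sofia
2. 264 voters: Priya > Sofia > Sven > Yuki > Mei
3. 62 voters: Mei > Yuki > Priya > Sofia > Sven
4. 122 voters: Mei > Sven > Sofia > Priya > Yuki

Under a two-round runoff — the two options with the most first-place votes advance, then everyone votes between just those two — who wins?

Mei

Round 1 first-place votes: Mei 338, Priya 264, Sofia 0, Yuki 0, Sven 0.
Mei and Priya advance.
Runoff: Mei is preferred to Priya by 338 voters; Priya by 264.
Mei wins the runoff.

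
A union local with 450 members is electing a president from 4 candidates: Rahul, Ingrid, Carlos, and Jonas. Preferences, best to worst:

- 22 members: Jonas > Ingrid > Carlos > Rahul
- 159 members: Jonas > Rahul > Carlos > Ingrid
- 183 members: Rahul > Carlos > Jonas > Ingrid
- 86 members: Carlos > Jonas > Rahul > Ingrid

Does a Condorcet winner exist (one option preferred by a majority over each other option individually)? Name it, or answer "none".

none

Checking pairwise contests:
Jonas beats Rahul 267–183.
Rahul beats Ingrid 428–22.
Rahul beats Carlos 342–108.
Carlos beats Jonas 269–181.
Every option loses at least one head-to-head, so there is no Condorcet winner.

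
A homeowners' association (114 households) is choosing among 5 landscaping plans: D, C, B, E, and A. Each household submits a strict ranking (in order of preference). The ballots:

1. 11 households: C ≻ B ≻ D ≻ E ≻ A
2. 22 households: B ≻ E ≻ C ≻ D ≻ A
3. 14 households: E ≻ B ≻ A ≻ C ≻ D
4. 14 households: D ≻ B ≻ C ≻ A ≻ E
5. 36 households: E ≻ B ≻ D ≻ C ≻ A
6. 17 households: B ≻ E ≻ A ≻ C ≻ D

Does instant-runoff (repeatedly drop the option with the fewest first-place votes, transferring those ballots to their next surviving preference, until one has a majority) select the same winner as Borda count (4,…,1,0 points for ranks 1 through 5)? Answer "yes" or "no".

yes

Instant-runoff — R1 D 14, C 11, B 39, E 50, A 0 (A out); R2 D 14, C 11, B 39, E 50 (C out); R3 D 14, B 50, E 50 (D out); R4 B 64, E 50 (B winner). Winner: B.
Borda — scores: D 172, C 183, B 381, E 328, A 76. Winner: B.
The two methods agree.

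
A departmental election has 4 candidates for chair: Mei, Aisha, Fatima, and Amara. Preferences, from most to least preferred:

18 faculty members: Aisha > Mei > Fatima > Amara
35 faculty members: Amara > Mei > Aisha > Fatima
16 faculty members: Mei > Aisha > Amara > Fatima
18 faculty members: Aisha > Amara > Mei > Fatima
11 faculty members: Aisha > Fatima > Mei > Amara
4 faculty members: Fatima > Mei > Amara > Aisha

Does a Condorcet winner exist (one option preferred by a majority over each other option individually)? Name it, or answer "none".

none

Checking pairwise contests:
Amara beats Mei 53–49.
Mei beats Aisha 55–47.
Mei beats Fatima 87–15.
Aisha beats Amara 63–39.
Every option loses at least one head-to-head, so there is no Condorcet winner.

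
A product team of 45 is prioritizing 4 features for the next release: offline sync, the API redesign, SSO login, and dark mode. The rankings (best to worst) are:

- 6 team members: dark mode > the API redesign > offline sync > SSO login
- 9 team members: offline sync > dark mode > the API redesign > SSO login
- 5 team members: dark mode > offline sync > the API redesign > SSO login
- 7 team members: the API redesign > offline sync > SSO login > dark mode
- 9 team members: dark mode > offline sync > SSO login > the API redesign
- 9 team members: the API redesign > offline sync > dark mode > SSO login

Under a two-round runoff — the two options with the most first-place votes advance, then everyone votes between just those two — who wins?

dark mode

Round 1 first-place votes: offline sync 9, the API redesign 16, SSO login 0, dark mode 20.
dark mode and the API redesign advance.
Runoff: dark mode is preferred to the API redesign by 29 voters; the API redesign by 16.
dark mode wins the runoff.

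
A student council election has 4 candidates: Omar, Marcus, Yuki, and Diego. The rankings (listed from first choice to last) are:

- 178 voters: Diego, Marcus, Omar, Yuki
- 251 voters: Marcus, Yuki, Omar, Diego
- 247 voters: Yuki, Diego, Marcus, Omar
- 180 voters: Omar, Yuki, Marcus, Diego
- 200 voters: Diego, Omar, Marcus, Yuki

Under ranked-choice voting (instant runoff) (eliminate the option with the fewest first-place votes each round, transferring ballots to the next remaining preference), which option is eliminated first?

Omar

Round 1: Omar 180, Marcus 251, Yuki 247, Diego 378. Eliminate Omar.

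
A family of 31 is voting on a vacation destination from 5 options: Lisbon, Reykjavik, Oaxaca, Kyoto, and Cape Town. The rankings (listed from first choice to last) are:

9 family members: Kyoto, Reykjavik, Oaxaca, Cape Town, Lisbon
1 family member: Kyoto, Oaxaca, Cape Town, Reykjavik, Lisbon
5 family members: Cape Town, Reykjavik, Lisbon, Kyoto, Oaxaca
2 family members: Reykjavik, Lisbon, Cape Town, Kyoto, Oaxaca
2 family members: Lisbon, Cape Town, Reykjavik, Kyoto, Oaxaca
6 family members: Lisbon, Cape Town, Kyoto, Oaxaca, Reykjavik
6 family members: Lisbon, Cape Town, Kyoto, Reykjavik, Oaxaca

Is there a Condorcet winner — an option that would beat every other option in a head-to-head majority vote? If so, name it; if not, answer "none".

none

Checking pairwise contests:
Reykjavik beats Lisbon 17–14.
Kyoto beats Reykjavik 22–9.
Lisbon beats Oaxaca 21–10.
Lisbon beats Kyoto 21–10.
Lisbon beats Cape Town 16–15.
Every option loses at least one head-to-head, so there is no Condorcet winner.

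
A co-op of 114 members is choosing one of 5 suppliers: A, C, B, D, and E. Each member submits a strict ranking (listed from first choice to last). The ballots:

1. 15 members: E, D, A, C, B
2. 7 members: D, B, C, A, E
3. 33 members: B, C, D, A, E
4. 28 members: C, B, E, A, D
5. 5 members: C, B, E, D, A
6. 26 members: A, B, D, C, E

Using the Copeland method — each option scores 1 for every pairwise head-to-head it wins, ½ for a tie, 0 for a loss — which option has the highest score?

A: beats E; loses to C, B, and D → score 1.
C: beats A, D, and E; loses to B → score 3.
B: beats A, C, D, and E → score 4.
D: beats A and E; loses to C and B → score 2.
E: loses to A, C, B, and D → score 0.
B has the best pairwise record.

B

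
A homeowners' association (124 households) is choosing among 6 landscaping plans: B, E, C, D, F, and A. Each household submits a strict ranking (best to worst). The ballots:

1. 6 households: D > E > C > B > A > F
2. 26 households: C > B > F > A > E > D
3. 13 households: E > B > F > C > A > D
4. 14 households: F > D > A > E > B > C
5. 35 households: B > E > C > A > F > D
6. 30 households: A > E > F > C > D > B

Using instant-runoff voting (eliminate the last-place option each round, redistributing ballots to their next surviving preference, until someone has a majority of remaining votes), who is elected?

Round 1: B 35, E 13, C 26, D 6, F 14, A 30. Eliminate D.
Round 2: B 35, E 19, C 26, F 14, A 30. Eliminate F.
Round 3: B 35, E 19, C 26, A 44. Eliminate E.
Round 4: B 48, C 32, A 44. Eliminate C.
Round 5: B 80, A 44. B has a majority.

B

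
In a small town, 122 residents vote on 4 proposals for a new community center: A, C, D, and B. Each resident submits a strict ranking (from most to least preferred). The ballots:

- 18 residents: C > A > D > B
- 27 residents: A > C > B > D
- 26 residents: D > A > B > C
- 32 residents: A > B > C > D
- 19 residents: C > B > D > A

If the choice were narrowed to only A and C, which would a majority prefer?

Voters preferring A to C: 85; preferring C to A: 37.
A wins the head-to-head.

A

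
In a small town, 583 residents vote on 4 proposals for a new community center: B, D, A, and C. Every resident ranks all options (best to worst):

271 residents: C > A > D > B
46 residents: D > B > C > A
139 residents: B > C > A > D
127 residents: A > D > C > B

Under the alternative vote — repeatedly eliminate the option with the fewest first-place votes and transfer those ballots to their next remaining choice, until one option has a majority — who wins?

Round 1: B 139, D 46, A 127, C 271. Eliminate D.
Round 2: B 185, A 127, C 271. Eliminate A.
Round 3: B 185, C 398. C has a majority.

C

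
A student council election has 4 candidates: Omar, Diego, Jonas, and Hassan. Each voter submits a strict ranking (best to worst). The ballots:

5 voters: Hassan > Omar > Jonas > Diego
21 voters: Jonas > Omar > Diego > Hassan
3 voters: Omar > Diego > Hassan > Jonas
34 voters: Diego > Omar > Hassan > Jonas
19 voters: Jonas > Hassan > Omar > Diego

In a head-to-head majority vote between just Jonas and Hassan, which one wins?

Voters preferring Jonas to Hassan: 40; preferring Hassan to Jonas: 42.
Hassan wins the head-to-head.

Hassan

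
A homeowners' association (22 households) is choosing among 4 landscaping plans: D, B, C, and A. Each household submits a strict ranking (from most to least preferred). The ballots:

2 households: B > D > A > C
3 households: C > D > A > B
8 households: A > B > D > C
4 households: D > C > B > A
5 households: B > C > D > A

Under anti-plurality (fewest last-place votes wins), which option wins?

D

Last-place votes: D 0, B 3, C 10, A 9.
D is ranked last by the fewest voters, so D wins.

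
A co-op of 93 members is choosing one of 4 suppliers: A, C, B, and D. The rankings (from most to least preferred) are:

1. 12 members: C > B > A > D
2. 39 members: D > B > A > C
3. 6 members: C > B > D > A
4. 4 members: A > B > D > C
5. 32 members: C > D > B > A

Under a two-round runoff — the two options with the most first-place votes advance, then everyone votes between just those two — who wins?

Round 1 first-place votes: A 4, C 50, B 0, D 39.
C and D advance.
Runoff: C is preferred to D by 50 voters; D by 43.
C wins the runoff.

C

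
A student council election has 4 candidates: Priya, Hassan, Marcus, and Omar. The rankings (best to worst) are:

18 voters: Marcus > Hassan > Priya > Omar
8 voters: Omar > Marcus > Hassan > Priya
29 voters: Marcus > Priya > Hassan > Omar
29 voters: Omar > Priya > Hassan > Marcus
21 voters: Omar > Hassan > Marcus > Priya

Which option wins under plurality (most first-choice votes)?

Omar

First-place votes: Priya 0, Hassan 0, Marcus 47, Omar 58.
Omar has the most first-place votes.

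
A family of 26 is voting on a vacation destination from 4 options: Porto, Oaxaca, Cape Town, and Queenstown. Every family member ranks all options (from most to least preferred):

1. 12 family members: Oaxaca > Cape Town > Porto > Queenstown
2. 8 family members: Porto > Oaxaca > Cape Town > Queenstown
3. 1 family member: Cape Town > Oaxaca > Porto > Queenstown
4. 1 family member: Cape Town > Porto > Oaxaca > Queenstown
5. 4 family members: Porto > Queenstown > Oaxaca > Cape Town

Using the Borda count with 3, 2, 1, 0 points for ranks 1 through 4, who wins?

Oaxaca

Porto: 12·1 + 8·3 + 1·1 + 1·2 + 4·3 = 51
Oaxaca: 12·3 + 8·2 + 1·2 + 1·1 + 4·1 = 59
Cape Town: 12·2 + 8·1 + 1·3 + 1·3 + 4·0 = 38
Queenstown: 12·0 + 8·0 + 1·0 + 1·0 + 4·2 = 8
Oaxaca has the highest Borda score (59).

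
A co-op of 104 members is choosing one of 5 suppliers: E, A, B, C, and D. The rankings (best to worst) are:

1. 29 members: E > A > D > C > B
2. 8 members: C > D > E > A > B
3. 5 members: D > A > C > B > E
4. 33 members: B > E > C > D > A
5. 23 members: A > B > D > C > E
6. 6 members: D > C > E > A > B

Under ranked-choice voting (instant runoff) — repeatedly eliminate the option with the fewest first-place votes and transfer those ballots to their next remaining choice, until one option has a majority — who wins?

B

Round 1: E 29, A 23, B 33, C 8, D 11. Eliminate C.
Round 2: E 29, A 23, B 33, D 19. Eliminate D.
Round 3: E 43, A 28, B 33. Eliminate A.
Round 4: E 43, B 61. B has a majority.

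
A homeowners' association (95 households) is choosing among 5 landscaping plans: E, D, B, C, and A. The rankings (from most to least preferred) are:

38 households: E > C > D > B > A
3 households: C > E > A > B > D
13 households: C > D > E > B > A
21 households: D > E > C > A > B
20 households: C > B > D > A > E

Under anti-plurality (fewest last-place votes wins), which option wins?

Last-place votes: E 20, D 3, B 21, C 0, A 51.
C is ranked last by the fewest voters, so C wins.

C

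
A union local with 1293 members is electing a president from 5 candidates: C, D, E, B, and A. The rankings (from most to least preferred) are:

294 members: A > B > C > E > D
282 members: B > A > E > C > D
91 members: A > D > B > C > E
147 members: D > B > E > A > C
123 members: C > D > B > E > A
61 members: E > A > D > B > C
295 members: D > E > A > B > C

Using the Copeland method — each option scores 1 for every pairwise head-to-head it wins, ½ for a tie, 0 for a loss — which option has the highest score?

A

C: beats D; loses to E, B, and A → score 1.
D: beats E and B; loses to C and A → score 2.
E: beats C; loses to D, B, and A → score 1.
B: beats C and E; loses to D and A → score 2.
A: beats C, D, E, and B → score 4.
A has the best pairwise record.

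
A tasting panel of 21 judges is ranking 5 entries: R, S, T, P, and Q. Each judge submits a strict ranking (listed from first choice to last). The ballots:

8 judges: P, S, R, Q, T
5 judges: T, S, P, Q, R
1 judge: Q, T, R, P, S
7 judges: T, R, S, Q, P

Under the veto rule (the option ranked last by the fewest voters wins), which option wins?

Q

Last-place votes: R 5, S 1, T 8, P 7, Q 0.
Q is ranked last by the fewest voters, so Q wins.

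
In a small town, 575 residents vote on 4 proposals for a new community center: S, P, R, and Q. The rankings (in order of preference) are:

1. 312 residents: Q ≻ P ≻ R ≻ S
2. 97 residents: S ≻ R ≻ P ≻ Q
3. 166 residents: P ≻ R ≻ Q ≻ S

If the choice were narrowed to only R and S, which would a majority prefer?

R

Voters preferring R to S: 478; preferring S to R: 97.
R wins the head-to-head.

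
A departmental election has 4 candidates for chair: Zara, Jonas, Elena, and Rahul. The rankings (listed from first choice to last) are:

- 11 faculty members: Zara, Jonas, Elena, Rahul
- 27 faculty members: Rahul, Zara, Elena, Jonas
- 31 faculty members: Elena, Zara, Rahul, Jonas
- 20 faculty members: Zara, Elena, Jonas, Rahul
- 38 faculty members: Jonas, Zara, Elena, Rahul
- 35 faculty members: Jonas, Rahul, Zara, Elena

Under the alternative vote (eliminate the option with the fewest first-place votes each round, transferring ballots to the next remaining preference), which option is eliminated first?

Round 1: Zara 31, Jonas 73, Elena 31, Rahul 27. Eliminate Rahul.

Rahul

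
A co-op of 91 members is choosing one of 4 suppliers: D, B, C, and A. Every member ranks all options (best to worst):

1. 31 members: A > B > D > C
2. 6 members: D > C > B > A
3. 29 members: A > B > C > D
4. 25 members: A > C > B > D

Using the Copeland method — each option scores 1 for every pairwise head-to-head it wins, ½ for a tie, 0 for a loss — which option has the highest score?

D: loses to B, C, and A → score 0.
B: beats D and C; loses to A → score 2.
C: beats D; loses to B and A → score 1.
A: beats D, B, and C → score 3.
A has the best pairwise record.

A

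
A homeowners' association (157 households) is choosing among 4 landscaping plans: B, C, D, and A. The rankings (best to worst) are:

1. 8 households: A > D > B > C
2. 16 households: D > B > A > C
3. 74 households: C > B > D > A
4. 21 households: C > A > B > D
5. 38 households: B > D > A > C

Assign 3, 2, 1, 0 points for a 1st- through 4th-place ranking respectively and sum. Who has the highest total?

B

B: 8·1 + 16·2 + 74·2 + 21·1 + 38·3 = 323
C: 8·0 + 16·0 + 74·3 + 21·3 + 38·0 = 285
D: 8·2 + 16·3 + 74·1 + 21·0 + 38·2 = 214
A: 8·3 + 16·1 + 74·0 + 21·2 + 38·1 = 120
B has the highest Borda score (323).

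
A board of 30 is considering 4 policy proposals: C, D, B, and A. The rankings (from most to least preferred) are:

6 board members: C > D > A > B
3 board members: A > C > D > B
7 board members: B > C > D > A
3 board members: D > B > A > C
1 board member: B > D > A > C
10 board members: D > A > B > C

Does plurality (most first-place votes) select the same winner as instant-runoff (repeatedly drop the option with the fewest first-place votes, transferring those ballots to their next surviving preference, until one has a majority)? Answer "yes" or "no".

Plurality — first-place votes: C 6, D 13, B 8, A 3. Winner: D.
Instant-runoff — R1 C 6, D 13, B 8, A 3 (A out); R2 C 9, D 13, B 8 (B out); R3 C 16, D 14 (C winner). Winner: C.
The two methods disagree.

no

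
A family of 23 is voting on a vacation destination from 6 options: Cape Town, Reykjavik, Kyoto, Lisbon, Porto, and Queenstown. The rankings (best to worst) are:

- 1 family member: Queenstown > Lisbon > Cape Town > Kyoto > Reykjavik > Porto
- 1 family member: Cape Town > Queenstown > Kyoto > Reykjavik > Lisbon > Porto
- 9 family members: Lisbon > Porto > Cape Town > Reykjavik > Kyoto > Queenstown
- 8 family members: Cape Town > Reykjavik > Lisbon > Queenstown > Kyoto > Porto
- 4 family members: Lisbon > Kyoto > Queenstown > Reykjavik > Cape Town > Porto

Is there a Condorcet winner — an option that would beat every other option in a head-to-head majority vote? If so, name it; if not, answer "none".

Lisbon vs Cape Town: 14–9 for Lisbon.
Lisbon vs Reykjavik: 14–9 for Lisbon.
Lisbon vs Kyoto: 22–1 for Lisbon.
Lisbon vs Porto: 23–0 for Lisbon.
Lisbon vs Queenstown: 21–2 for Lisbon.
Lisbon beats every other option head-to-head.

Lisbon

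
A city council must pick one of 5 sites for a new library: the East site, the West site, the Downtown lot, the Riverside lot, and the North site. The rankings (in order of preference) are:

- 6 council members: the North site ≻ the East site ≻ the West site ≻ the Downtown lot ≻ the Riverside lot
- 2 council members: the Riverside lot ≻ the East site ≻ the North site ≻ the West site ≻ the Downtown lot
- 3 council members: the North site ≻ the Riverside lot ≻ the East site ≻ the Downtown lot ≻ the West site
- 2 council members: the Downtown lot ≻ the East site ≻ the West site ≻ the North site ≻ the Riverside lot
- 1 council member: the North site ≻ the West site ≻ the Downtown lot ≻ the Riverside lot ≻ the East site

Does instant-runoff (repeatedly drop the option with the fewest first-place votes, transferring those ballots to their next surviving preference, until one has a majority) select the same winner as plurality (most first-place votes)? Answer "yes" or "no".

Instant-runoff — R1 the East site 0, the West site 0, the Downtown lot 2, the Riverside lot 2, the North site 10 (the North site winner). Winner: the North site.
Plurality — first-place votes: the East site 0, the West site 0, the Downtown lot 2, the Riverside lot 2, the North site 10. Winner: the North site.
The two methods agree.

yes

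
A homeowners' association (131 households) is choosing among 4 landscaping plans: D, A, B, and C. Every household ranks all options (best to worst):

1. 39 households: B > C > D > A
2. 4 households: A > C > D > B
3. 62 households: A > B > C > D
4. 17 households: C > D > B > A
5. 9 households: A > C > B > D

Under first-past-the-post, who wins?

A

First-place votes: D 0, A 75, B 39, C 17.
A has the most first-place votes.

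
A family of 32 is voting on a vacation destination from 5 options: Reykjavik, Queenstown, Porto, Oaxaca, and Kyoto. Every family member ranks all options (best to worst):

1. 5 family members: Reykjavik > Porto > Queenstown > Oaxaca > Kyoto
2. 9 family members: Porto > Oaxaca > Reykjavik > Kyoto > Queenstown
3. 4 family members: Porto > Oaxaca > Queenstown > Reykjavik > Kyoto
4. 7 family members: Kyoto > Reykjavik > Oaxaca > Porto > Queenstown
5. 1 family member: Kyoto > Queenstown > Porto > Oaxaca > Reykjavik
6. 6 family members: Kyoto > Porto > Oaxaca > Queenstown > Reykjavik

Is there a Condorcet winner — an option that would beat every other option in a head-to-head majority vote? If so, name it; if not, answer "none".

Porto

Porto vs Reykjavik: 20–12 for Porto.
Porto vs Queenstown: 31–1 for Porto.
Porto vs Oaxaca: 25–7 for Porto.
Porto vs Kyoto: 18–14 for Porto.
Porto beats every other option head-to-head.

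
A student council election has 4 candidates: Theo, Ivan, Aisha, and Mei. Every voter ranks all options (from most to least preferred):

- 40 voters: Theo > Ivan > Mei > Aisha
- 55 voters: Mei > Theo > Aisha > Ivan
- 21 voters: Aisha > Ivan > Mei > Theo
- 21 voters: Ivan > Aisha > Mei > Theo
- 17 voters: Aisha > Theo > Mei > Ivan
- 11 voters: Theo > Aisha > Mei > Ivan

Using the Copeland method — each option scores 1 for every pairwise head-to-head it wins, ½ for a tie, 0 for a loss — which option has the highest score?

Theo: beats Ivan and Aisha; loses to Mei → score 2.
Ivan: loses to Theo, Aisha, and Mei → score 0.
Aisha: beats Ivan; loses to Theo and Mei → score 1.
Mei: beats Theo, Ivan, and Aisha → score 3.
Mei has the best pairwise record.

Mei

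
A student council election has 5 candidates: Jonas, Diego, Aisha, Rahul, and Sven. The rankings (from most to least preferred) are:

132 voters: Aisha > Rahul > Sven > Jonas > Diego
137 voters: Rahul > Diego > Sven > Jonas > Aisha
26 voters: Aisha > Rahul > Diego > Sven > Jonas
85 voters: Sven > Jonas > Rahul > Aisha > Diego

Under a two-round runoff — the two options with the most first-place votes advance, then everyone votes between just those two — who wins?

Rahul

Round 1 first-place votes: Jonas 0, Diego 0, Aisha 158, Rahul 137, Sven 85.
Aisha and Rahul advance.
Runoff: Aisha is preferred to Rahul by 158 voters; Rahul by 222.
Rahul wins the runoff.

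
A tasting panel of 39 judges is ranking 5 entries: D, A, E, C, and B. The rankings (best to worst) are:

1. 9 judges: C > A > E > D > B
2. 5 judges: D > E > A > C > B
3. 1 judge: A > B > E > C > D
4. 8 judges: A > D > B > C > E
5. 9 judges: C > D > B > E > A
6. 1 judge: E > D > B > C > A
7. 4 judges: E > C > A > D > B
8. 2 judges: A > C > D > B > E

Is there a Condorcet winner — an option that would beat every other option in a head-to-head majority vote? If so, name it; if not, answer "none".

C vs D: 25–14 for C.
C vs A: 23–16 for C.
C vs E: 28–11 for C.
C vs B: 29–10 for C.
C beats every other option head-to-head.

C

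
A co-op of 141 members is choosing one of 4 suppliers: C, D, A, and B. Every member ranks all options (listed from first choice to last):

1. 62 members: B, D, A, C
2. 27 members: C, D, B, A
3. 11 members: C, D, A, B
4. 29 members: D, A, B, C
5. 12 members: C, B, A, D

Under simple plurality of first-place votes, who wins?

B

First-place votes: C 50, D 29, A 0, B 62.
B has the most first-place votes.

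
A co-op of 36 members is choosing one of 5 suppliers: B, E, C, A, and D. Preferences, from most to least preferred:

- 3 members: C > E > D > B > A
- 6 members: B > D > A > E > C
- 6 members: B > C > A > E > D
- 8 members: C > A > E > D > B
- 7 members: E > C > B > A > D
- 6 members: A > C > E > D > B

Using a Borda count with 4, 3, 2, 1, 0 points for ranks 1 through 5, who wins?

C

B: 3·1 + 6·4 + 6·4 + 8·0 + 7·2 + 6·0 = 65
E: 3·3 + 6·1 + 6·1 + 8·2 + 7·4 + 6·2 = 77
C: 3·4 + 6·0 + 6·3 + 8·4 + 7·3 + 6·3 = 101
A: 3·0 + 6·2 + 6·2 + 8·3 + 7·1 + 6·4 = 79
D: 3·2 + 6·3 + 6·0 + 8·1 + 7·0 + 6·1 = 38
C has the highest Borda score (101).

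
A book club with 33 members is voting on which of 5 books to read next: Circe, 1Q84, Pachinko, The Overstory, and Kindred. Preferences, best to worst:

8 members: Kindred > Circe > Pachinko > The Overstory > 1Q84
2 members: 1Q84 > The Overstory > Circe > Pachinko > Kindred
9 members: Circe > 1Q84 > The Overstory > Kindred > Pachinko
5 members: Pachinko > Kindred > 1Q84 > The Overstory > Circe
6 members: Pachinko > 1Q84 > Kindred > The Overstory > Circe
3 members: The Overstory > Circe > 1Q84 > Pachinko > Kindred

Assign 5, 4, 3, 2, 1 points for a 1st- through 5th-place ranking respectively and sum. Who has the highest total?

Circe

Circe: 8·4 + 2·3 + 9·5 + 5·1 + 6·1 + 3·4 = 106
1Q84: 8·1 + 2·5 + 9·4 + 5·3 + 6·4 + 3·3 = 102
Pachinko: 8·3 + 2·2 + 9·1 + 5·5 + 6·5 + 3·2 = 98
The Overstory: 8·2 + 2·4 + 9·3 + 5·2 + 6·2 + 3·5 = 88
Kindred: 8·5 + 2·1 + 9·2 + 5·4 + 6·3 + 3·1 = 101
Circe has the highest Borda score (106).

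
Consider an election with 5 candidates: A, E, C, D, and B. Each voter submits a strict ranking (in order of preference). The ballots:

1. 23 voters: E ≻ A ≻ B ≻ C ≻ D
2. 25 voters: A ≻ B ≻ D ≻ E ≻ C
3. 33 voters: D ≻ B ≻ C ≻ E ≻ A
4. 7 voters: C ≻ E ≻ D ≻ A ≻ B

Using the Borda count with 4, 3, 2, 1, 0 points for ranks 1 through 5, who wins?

A: 23·3 + 25·4 + 33·0 + 7·1 = 176
E: 23·4 + 25·1 + 33·1 + 7·3 = 171
C: 23·1 + 25·0 + 33·2 + 7·4 = 117
D: 23·0 + 25·2 + 33·4 + 7·2 = 196
B: 23·2 + 25·3 + 33·3 + 7·0 = 220
B has the highest Borda score (220).

B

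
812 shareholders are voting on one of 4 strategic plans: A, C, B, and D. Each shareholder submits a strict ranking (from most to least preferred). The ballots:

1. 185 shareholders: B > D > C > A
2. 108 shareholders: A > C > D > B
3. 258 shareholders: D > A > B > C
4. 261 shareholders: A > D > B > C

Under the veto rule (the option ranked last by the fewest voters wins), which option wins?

Last-place votes: A 185, C 519, B 108, D 0.
D is ranked last by the fewest voters, so D wins.

D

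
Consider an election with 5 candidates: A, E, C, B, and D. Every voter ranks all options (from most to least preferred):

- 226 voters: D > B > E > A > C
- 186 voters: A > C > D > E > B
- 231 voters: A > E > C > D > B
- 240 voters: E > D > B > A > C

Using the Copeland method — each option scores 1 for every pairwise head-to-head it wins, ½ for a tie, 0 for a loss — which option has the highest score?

A: beats C; loses to E, B, and D → score 1.
E: beats A, C, B, and D → score 4.
C: loses to A, E, B, and D → score 0.
B: beats A and C; loses to E and D → score 2.
D: beats A, C, and B; loses to E → score 3.
E has the best pairwise record.

E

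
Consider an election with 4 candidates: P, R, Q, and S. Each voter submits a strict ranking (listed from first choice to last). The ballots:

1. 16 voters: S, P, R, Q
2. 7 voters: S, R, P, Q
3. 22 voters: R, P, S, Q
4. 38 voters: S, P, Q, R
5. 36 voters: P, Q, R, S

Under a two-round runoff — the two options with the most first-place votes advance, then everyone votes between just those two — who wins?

S

Round 1 first-place votes: P 36, R 22, Q 0, S 61.
S and P advance.
Runoff: S is preferred to P by 61 voters; P by 58.
S wins the runoff.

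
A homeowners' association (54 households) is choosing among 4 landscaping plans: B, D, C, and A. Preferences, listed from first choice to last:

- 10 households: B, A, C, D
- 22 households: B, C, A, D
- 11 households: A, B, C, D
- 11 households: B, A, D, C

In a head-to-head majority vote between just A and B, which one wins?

Voters preferring A to B: 11; preferring B to A: 43.
B wins the head-to-head.

B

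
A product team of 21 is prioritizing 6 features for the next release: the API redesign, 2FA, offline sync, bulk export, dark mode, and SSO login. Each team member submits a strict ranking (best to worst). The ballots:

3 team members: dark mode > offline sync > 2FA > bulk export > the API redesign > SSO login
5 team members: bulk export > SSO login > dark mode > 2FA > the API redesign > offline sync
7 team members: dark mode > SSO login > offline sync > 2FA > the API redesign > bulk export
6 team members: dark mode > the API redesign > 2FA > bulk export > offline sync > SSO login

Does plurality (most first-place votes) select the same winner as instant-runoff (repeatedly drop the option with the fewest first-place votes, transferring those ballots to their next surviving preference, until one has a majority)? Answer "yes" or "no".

Plurality — first-place votes: the API redesign 0, 2FA 0, offline sync 0, bulk export 5, dark mode 16, SSO login 0. Winner: dark mode.
Instant-runoff — R1 the API redesign 0, 2FA 0, offline sync 0, bulk export 5, dark mode 16, SSO login 0 (dark mode winner). Winner: dark mode.
The two methods agree.

yes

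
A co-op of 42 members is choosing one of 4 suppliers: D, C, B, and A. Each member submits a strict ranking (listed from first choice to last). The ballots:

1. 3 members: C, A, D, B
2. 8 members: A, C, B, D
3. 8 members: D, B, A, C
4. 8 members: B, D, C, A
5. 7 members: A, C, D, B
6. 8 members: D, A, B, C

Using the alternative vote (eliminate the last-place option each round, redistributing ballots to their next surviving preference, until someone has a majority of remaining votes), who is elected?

Round 1: D 16, C 3, B 8, A 15. Eliminate C.
Round 2: D 16, B 8, A 18. Eliminate B.
Round 3: D 24, A 18. D has a majority.

D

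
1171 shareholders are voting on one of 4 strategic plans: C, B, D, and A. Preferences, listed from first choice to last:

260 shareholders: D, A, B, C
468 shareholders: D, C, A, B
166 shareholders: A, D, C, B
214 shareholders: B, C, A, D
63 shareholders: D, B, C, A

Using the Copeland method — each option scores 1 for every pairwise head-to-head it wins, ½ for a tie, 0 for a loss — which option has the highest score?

D

C: beats B and A; loses to D → score 2.
B: loses to C, D, and A → score 0.
D: beats C, B, and A → score 3.
A: beats B; loses to C and D → score 1.
D has the best pairwise record.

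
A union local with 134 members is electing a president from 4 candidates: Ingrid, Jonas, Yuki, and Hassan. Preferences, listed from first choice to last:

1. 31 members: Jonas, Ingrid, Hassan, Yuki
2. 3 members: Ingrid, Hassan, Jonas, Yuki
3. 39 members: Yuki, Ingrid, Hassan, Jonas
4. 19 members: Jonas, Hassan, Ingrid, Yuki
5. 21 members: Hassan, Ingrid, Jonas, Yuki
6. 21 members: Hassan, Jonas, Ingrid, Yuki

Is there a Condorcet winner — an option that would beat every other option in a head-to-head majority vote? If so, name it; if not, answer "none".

none

Checking pairwise contests:
Jonas beats Ingrid 71–63.
Hassan beats Jonas 84–50.
Ingrid beats Yuki 95–39.
Ingrid beats Hassan 73–61.
Every option loses at least one head-to-head, so there is no Condorcet winner.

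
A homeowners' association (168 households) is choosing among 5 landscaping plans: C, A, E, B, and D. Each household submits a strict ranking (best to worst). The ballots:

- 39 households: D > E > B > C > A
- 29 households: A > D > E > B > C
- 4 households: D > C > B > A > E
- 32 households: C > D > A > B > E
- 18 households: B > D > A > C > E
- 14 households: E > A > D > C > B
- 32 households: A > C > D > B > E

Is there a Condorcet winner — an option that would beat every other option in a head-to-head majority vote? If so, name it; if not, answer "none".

D

D vs C: 104–64 for D.
D vs A: 93–75 for D.
D vs E: 154–14 for D.
D vs B: 150–18 for D.
D beats every other option head-to-head.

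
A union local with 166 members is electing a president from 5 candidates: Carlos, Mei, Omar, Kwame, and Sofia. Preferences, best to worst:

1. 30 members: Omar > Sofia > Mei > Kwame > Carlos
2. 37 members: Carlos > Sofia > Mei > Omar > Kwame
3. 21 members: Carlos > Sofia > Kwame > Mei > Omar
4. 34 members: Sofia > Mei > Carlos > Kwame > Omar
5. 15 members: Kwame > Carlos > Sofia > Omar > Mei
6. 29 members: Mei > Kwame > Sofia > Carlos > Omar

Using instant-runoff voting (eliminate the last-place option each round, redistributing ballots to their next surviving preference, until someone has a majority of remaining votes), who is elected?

Sofia

Round 1: Carlos 58, Mei 29, Omar 30, Kwame 15, Sofia 34. Eliminate Kwame.
Round 2: Carlos 73, Mei 29, Omar 30, Sofia 34. Eliminate Mei.
Round 3: Carlos 73, Omar 30, Sofia 63. Eliminate Omar.
Round 4: Carlos 73, Sofia 93. Sofia has a majority.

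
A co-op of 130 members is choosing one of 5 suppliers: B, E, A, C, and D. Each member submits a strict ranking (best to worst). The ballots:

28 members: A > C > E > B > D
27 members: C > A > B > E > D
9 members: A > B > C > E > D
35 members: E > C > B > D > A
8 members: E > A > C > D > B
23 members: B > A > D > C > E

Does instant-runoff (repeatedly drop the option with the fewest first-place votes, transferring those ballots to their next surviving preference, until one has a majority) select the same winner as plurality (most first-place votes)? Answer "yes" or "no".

no

Instant-runoff — R1 B 23, E 43, A 37, C 27, D 0 (D out); R2 B 23, E 43, A 37, C 27 (B out); R3 E 43, A 60, C 27 (C out); R4 E 43, A 87 (A winner). Winner: A.
Plurality — first-place votes: B 23, E 43, A 37, C 27, D 0. Winner: E.
The two methods disagree.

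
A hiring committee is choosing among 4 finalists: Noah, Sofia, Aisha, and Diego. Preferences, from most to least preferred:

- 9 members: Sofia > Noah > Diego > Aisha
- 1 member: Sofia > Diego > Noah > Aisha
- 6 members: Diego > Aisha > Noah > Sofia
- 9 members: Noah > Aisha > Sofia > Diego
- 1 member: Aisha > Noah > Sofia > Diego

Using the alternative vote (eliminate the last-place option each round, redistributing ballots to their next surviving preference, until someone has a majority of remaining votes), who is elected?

Noah

Round 1: Noah 9, Sofia 10, Aisha 1, Diego 6. Eliminate Aisha.
Round 2: Noah 10, Sofia 10, Diego 6. Eliminate Diego.
Round 3: Noah 16, Sofia 10. Noah has a majority.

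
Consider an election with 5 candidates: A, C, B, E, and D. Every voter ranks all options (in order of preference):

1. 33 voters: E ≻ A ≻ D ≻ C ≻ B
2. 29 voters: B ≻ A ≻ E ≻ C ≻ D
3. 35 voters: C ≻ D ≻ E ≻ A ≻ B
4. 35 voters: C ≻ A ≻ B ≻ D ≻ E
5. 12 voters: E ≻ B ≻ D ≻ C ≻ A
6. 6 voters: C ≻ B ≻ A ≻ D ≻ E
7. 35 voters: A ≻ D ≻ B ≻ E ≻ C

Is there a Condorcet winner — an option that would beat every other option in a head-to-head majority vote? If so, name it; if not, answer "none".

A vs C: 97–88 for A.
A vs B: 138–47 for A.
A vs E: 105–80 for A.
A vs D: 138–47 for A.
A beats every other option head-to-head.

A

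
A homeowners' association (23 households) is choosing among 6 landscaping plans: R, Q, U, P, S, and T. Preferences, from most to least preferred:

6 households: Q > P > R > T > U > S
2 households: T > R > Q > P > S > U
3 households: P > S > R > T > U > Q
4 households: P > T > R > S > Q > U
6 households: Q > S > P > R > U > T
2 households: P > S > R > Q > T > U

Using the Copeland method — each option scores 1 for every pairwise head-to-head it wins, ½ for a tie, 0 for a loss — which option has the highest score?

Q

R: beats U, S, and T; loses to Q and P → score 3.
Q: beats R, U, P, S, and T → score 5.
U: loses to R, Q, P, S, and T → score 0.
P: beats R, U, S, and T; loses to Q → score 4.
S: beats U; loses to R, Q, P, and T → score 1.
T: beats U and S; loses to R, Q, and P → score 2.
Q has the best pairwise record.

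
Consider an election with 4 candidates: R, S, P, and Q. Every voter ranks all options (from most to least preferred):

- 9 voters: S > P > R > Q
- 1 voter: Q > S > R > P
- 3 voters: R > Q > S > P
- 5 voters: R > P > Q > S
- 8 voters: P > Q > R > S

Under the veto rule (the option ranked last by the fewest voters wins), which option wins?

Last-place votes: R 0, S 13, P 4, Q 9.
R is ranked last by the fewest voters, so R wins.

R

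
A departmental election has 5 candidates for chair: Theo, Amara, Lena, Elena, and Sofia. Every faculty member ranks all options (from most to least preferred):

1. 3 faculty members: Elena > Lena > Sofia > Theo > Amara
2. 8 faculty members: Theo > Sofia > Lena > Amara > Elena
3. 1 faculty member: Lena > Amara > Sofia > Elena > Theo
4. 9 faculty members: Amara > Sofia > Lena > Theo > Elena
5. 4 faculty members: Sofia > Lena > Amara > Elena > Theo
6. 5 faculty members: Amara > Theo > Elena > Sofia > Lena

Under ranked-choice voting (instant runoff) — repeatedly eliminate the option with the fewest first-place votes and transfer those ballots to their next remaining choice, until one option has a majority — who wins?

Amara

Round 1: Theo 8, Amara 14, Lena 1, Elena 3, Sofia 4. Eliminate Lena.
Round 2: Theo 8, Amara 15, Elena 3, Sofia 4. Eliminate Elena.
Round 3: Theo 8, Amara 15, Sofia 7. Eliminate Sofia.
Round 4: Theo 11, Amara 19. Amara has a majority.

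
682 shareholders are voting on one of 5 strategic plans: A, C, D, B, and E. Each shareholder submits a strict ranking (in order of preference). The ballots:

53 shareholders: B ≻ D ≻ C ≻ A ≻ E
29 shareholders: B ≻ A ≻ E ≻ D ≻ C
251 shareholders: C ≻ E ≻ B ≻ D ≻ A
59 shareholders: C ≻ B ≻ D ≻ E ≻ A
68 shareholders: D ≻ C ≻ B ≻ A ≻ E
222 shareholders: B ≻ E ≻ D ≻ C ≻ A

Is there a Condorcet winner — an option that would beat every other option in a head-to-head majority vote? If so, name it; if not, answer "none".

Checking pairwise contests:
C beats A 653–29.
D beats C 372–310.
B beats D 614–68.
C beats B 378–304.
C beats E 431–251.
Every option loses at least one head-to-head, so there is no Condorcet winner.

none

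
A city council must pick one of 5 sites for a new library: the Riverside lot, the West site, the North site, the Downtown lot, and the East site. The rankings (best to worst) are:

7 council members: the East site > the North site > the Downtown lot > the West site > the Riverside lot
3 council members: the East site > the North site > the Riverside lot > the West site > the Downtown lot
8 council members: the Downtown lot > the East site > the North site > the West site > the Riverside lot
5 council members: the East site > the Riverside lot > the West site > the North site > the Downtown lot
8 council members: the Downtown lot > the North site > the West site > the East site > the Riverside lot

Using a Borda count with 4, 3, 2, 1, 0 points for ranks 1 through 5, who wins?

the East site

the Riverside lot: 7·0 + 3·2 + 8·0 + 5·3 + 8·0 = 21
the West site: 7·1 + 3·1 + 8·1 + 5·2 + 8·2 = 44
the North site: 7·3 + 3·3 + 8·2 + 5·1 + 8·3 = 75
the Downtown lot: 7·2 + 3·0 + 8·4 + 5·0 + 8·4 = 78
the East site: 7·4 + 3·4 + 8·3 + 5·4 + 8·1 = 92
the East site has the highest Borda score (92).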